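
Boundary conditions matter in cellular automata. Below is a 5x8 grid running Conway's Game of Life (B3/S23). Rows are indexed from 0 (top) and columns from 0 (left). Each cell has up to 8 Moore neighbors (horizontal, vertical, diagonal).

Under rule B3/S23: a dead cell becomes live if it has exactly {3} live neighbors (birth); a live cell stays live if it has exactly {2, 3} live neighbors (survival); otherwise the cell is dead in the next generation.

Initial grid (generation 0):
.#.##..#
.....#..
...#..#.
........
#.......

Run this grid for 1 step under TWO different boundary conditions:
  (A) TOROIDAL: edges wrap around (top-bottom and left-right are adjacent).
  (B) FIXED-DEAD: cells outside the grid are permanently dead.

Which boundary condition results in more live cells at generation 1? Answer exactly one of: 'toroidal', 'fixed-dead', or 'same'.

Under TOROIDAL boundary, generation 1:
#...#...
..##.##.
........
........
#.......
Population = 7

Under FIXED-DEAD boundary, generation 1:
....#...
..##.##.
........
........
........
Population = 5

Comparison: toroidal=7, fixed-dead=5 -> toroidal

Answer: toroidal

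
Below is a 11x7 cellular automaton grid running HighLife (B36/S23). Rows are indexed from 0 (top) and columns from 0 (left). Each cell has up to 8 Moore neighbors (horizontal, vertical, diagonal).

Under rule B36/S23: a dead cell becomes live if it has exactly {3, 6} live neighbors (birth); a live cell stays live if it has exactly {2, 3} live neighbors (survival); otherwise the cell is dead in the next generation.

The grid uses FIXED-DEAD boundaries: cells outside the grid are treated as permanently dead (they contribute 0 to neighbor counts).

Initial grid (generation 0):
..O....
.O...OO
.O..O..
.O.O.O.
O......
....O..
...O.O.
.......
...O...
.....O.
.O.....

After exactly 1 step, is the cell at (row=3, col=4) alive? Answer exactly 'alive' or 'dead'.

Answer: alive

Derivation:
Simulating step by step:
Generation 0 (given above): 16 live cells
Generation 1: 15 live cells
.......
.OO..O.
OO..O.O
OOO.O..
....O..
....O..
....O..
....O..
.......
.......
.......

Cell (3,4) at generation 1: 1 -> alive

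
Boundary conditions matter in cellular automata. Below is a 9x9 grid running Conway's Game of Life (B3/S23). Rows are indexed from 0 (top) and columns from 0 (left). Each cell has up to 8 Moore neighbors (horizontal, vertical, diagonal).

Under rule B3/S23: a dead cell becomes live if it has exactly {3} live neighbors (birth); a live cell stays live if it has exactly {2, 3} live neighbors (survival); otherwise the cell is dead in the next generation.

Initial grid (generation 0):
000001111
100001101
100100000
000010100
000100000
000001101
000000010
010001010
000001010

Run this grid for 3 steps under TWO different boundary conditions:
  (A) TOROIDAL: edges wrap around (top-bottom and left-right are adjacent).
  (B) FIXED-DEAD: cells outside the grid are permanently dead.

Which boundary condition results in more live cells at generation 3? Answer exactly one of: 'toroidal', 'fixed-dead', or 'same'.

Under TOROIDAL boundary, generation 3:
101100111
111111100
111000100
000110000
000111000
000000000
000000000
000011111
000101111
Population = 32

Under FIXED-DEAD boundary, generation 3:
000011000
000010110
000111010
000110000
000111000
000000000
000000010
000000010
000000010
Population = 17

Comparison: toroidal=32, fixed-dead=17 -> toroidal

Answer: toroidal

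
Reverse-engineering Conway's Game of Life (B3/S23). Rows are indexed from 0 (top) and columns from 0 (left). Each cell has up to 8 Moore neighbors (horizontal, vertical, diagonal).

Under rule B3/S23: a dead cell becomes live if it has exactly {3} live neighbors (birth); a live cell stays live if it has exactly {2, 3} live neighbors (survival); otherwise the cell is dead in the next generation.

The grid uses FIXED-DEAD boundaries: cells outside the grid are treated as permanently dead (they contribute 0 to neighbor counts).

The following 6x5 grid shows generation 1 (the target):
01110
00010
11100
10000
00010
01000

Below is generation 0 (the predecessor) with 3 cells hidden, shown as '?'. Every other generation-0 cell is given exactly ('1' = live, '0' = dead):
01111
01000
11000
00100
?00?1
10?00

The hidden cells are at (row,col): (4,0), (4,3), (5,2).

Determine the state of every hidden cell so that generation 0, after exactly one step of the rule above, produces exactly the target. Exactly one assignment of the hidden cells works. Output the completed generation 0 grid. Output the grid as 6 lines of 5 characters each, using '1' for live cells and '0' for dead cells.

Answer: 01111
01000
11000
00100
10001
10100

Derivation:
Hidden generation-0 cells (in order): (4,0), (4,3), (5,2).
A hidden cell only influences target cells in its own 3x3 neighborhood. Try each of the 2^3 = 8 assignments, step the completed generation 0 forward once under B3/S23, and compare with the target:
  (4,0)=0 (4,3)=0 (5,2)=0 -> step gives (3,0)='0' but target has '1' -> reject
  (4,0)=0 (4,3)=0 (5,2)=1 -> step gives (3,0)='0' but target has '1' -> reject
  (4,0)=0 (4,3)=1 (5,2)=0 -> step gives (3,0)='0' but target has '1' -> reject
  (4,0)=0 (4,3)=1 (5,2)=1 -> step gives (3,0)='0' but target has '1' -> reject
  (4,0)=1 (4,3)=0 (5,2)=0 -> step gives (4,1)='1' but target has '0' -> reject
  (4,0)=1 (4,3)=0 (5,2)=1 -> step reproduces the target at every cell -> ACCEPT
  (4,0)=1 (4,3)=1 (5,2)=0 -> step gives (3,2)='1' but target has '0' -> reject
  (4,0)=1 (4,3)=1 (5,2)=1 -> step gives (3,2)='1' but target has '0' -> reject
Unique solution: (4,0)=live, (4,3)=dead, (5,2)=live.
Check: live-neighbor counts of every cell in the completed generation 0:
22321
44532
23310
34121
14230
13021
Applying B3/S23 to generation 0 with these counts gives:
01110
00010
11100
10000
00010
01000
which matches the target exactly.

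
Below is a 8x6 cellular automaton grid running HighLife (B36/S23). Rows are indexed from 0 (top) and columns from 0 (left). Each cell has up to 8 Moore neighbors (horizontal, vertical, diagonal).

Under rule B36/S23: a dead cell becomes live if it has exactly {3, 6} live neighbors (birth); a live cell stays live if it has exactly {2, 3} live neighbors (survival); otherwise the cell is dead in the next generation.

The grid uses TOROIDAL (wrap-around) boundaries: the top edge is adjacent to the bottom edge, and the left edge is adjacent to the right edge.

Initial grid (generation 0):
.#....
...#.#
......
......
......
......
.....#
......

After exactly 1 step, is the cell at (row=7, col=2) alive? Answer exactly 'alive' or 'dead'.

Answer: dead

Derivation:
Simulating step by step:
Generation 0 (given above): 4 live cells
Generation 1: 0 live cells
......
......
......
......
......
......
......
......

Cell (7,2) at generation 1: 0 -> dead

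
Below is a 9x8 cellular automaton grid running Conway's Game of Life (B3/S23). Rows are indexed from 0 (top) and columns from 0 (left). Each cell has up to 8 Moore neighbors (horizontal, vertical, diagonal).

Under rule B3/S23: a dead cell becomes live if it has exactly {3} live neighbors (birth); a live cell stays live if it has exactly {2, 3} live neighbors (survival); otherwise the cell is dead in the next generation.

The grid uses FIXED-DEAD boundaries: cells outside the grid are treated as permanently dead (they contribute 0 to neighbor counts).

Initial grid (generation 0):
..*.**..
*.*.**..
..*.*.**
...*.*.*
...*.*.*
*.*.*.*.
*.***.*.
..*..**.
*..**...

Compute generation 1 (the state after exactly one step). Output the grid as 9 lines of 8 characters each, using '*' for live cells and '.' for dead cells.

Simulating step by step:
Generation 0 (given above): 32 live cells
Generation 1: 27 live cells
(generation 1 grid is the final answer)

Answer: .*..**..
..*.....
.**....*
..**.*.*
..**.*.*
..*...**
..*.*.**
..*...*.
...***..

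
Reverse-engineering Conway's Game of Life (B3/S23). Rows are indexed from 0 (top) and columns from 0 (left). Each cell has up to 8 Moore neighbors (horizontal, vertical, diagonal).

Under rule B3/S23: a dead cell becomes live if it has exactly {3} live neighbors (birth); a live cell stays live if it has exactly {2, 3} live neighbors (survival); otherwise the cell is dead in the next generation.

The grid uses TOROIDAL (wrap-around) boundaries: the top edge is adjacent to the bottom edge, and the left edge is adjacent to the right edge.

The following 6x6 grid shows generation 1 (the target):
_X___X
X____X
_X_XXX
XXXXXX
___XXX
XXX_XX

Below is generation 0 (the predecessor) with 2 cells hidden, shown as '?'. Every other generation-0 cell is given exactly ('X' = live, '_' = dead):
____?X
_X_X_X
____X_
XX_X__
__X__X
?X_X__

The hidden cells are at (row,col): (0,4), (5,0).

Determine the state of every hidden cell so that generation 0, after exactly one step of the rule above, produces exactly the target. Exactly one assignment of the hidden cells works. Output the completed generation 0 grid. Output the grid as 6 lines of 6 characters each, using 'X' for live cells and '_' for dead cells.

Hidden generation-0 cells (in order): (0,4), (5,0).
A hidden cell only influences target cells in its own 3x3 neighborhood. Try each of the 2^2 = 4 assignments, step the completed generation 0 forward once under B3/S23, and compare with the target:
  (0,4)=_ (5,0)=_ -> step gives (0,1)='_' but target has 'X' -> reject
  (0,4)=_ (5,0)=X -> step reproduces the target at every cell -> ACCEPT
  (0,4)=X (5,0)=_ -> step gives (0,1)='_' but target has 'X' -> reject
  (0,4)=X (5,0)=X -> step gives (0,3)='X' but target has '_' -> reject
Unique solution: (0,4)=dead, (5,0)=live.
Check: live-neighbor counts of every cell in the completed generation 0:
534242
302142
434333
223233
554332
323133
Applying B3/S23 to generation 0 with these counts gives:
_X___X
X____X
_X_XXX
XXXXXX
___XXX
XXX_XX
which matches the target exactly.

Answer: _____X
_X_X_X
____X_
XX_X__
__X__X
XX_X__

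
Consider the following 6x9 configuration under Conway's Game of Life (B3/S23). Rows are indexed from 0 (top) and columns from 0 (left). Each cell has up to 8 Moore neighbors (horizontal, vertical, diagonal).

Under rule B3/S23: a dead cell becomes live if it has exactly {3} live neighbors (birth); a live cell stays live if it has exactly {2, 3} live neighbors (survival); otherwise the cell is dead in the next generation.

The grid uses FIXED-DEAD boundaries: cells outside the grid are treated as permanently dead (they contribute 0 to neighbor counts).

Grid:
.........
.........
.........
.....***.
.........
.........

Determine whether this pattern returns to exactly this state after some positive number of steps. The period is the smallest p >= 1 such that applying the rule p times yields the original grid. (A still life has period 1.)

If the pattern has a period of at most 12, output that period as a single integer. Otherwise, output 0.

Simulating and comparing each generation to the original:
Gen 0 (original, given above): 3 live cells
Gen 1: 3 live cells, differs from original
Gen 2: 3 live cells, MATCHES original -> period = 2

Answer: 2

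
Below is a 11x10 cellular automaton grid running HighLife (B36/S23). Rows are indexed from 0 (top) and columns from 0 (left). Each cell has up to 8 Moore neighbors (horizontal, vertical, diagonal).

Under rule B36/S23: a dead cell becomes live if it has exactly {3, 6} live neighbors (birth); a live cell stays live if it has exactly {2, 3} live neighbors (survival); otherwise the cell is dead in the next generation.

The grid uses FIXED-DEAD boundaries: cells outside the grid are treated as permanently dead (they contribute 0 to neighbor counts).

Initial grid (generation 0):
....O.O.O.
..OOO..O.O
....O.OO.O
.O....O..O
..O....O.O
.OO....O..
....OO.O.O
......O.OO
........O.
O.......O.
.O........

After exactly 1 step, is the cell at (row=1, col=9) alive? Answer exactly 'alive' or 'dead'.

Simulating step by step:
Generation 0 (given above): 32 live cells
Generation 1: 28 live cells
....OO.OO.
....O....O
..O.O.OO.O
.....OO..O
..O...OO..
.OOO...O..
.....O.O.O
.....OO..O
........O.
..........
..........

Cell (1,9) at generation 1: 1 -> alive

Answer: alive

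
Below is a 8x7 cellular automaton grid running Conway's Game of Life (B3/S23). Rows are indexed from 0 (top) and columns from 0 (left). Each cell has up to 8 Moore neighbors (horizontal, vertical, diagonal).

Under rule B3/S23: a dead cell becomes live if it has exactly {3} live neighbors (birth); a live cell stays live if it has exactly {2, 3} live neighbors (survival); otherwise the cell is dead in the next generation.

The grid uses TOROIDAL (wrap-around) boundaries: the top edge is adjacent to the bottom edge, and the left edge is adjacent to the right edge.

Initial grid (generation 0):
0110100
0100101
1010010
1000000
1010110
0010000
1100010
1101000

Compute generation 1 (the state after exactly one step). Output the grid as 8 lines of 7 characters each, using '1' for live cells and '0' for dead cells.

Answer: 0000110
0000101
1000010
1001110
0001001
1011110
1000001
0001101

Derivation:
Simulating step by step:
Generation 0 (given above): 21 live cells
Generation 1: 22 live cells
(generation 1 grid is the final answer)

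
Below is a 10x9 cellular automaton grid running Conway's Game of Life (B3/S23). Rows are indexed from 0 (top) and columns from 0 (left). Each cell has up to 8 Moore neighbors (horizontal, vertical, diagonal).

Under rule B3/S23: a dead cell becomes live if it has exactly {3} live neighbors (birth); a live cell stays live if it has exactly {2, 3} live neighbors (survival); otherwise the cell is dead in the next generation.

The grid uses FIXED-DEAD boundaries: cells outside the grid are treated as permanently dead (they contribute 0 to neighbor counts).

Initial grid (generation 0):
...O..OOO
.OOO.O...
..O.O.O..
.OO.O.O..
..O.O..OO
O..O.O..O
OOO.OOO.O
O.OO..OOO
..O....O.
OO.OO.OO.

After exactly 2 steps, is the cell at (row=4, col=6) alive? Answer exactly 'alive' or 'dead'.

Answer: alive

Derivation:
Simulating step by step:
Generation 0 (given above): 44 live cells
Generation 1: 32 live cells
...OO.OO.
.O...O...
....O.O..
.OO.O.O..
..O.O.OOO
O.......O
O.......O
O...O...O
O...OO...
.OOO..OO.
Generation 2: 39 live cells
....OOO..
...O...O.
.OOOO.O..
.OO.O.O..
..O...O.O
.O......O
OO.....OO
OO..OO...
O.O.OOOO.
.OOOOOO..

Cell (4,6) at generation 2: 1 -> alive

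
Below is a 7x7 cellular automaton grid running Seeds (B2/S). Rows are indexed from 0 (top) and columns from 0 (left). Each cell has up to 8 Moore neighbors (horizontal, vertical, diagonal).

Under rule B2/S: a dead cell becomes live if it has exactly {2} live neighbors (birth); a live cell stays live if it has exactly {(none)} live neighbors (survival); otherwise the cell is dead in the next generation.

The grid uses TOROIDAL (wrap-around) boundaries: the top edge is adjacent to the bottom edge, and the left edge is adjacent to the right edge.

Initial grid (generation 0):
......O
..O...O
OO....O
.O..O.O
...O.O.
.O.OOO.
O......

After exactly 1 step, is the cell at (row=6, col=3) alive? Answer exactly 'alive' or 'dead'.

Answer: alive

Derivation:
Simulating step by step:
Generation 0 (given above): 16 live cells
Generation 1: 9 live cells
.O...O.
.......
...O...
...O...
.O.....
O......
.OOO...

Cell (6,3) at generation 1: 1 -> alive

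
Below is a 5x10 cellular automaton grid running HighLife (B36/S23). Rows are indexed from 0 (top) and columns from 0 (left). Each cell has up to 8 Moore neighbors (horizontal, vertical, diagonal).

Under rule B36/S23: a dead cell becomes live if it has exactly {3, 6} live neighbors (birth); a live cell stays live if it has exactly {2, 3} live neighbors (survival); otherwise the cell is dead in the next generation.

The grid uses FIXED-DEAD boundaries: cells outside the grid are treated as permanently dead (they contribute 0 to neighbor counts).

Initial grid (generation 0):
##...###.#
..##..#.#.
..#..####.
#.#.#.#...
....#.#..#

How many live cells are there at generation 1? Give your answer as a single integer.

Simulating step by step:
Generation 0 (given above): 22 live cells
Generation 1: 18 live cells
.##..####.
..###....#
..#.#...#.
.#..##..#.
...#......
Population at generation 1: 18

Answer: 18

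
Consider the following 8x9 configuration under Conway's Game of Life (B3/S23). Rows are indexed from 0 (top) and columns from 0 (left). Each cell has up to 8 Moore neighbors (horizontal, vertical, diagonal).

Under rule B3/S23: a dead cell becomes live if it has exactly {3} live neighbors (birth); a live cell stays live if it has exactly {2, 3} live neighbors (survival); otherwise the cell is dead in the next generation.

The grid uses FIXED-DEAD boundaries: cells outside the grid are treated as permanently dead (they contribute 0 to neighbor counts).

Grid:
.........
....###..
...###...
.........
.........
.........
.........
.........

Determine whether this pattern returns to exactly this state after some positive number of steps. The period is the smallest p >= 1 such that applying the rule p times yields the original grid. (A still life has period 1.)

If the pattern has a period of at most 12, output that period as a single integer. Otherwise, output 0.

Simulating and comparing each generation to the original:
Gen 0 (original, given above): 6 live cells
Gen 1: 6 live cells, differs from original
Gen 2: 6 live cells, MATCHES original -> period = 2

Answer: 2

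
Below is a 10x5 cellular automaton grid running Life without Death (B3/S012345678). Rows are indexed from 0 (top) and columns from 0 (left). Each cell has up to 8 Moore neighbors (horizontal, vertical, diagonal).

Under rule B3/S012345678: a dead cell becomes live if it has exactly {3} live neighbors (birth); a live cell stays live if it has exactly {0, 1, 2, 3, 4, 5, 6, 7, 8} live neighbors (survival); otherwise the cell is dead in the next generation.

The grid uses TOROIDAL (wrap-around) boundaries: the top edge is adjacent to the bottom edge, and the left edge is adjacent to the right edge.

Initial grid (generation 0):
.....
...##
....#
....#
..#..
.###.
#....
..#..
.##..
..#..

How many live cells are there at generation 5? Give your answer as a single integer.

Answer: 36

Derivation:
Simulating step by step:
Generation 0 (given above): 13 live cells
Generation 1: 20 live cells
...#.
...##
#...#
...##
.##..
.###.
#..#.
..#..
.###.
.##..
Generation 2: 30 live cells
...##
#..##
#...#
.####
###.#
#####
#..##
..#.#
.###.
.##..
Generation 3: 34 live cells
.#.##
#..##
#...#
.####
###.#
#####
#..##
..#.#
####.
###.#
Generation 4: 36 live cells
.#.##
#####
#...#
.####
###.#
#####
#..##
..#.#
####.
###.#
Generation 5: 36 live cells
.#.##
#####
#...#
.####
###.#
#####
#..##
..#.#
####.
###.#
Population at generation 5: 36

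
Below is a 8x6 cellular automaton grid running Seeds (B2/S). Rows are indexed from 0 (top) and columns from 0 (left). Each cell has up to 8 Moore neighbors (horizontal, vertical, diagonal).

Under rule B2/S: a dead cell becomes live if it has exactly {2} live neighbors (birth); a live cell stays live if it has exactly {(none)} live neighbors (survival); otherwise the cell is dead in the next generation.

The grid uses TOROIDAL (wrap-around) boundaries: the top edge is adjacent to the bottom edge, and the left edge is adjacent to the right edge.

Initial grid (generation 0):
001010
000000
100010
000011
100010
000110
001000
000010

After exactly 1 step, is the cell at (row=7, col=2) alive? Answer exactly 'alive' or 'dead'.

Answer: alive

Derivation:
Simulating step by step:
Generation 0 (given above): 12 live cells
Generation 1: 11 live cells
000001
010010
000100
010000
000000
011000
000001
011001

Cell (7,2) at generation 1: 1 -> alive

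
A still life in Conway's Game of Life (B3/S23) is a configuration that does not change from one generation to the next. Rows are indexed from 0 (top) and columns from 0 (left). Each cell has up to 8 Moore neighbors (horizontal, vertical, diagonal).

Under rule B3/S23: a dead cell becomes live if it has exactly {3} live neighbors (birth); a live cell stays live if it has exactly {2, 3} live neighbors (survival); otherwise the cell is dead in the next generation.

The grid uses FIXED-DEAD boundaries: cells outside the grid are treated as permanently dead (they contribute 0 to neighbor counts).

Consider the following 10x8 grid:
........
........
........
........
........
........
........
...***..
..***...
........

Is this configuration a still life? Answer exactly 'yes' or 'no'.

Answer: no

Derivation:
Compute generation 1 and compare to generation 0 (given above):
Generation 1:
........
........
........
........
........
........
....*...
..*..*..
..*..*..
...*....
Cell (6,4) differs: gen0=0 vs gen1=1 -> NOT a still life.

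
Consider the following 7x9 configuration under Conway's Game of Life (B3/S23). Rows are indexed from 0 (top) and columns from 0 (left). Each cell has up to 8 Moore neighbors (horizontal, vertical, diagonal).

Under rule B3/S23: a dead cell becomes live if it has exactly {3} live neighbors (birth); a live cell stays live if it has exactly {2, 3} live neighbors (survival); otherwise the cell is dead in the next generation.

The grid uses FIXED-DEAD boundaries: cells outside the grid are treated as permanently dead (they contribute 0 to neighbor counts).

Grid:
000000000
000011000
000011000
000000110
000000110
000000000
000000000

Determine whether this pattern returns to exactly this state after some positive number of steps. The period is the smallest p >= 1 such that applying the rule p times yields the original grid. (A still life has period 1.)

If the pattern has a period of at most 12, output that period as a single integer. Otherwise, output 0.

Simulating and comparing each generation to the original:
Gen 0 (original, given above): 8 live cells
Gen 1: 6 live cells, differs from original
Gen 2: 8 live cells, MATCHES original -> period = 2

Answer: 2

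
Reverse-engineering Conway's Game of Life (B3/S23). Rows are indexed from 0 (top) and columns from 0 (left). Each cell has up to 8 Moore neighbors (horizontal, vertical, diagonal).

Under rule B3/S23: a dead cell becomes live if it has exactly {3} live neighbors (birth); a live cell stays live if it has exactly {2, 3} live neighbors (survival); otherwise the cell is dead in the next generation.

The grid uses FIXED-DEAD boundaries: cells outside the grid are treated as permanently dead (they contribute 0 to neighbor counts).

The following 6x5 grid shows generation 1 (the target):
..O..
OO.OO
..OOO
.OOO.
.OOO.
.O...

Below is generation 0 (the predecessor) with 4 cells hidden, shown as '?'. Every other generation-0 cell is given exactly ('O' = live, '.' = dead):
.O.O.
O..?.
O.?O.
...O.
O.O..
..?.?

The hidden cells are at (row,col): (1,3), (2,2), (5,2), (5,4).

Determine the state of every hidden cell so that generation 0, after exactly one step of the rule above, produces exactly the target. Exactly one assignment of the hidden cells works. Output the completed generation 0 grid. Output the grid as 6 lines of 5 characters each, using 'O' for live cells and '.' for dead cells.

Answer: .O.O.
O..O.
O..O.
...O.
O.O..
..O..

Derivation:
Hidden generation-0 cells (in order): (1,3), (2,2), (5,2), (5,4).
A hidden cell only influences target cells in its own 3x3 neighborhood. Try each of the 2^4 = 16 assignments, step the completed generation 0 forward once under B3/S23, and compare with the target:
  (1,3)=. (2,2)=. (5,2)=. (5,4)=. -> step gives (0,2)='.' but target has 'O' -> reject
  (1,3)=. (2,2)=. (5,2)=. (5,4)=O -> step gives (0,2)='.' but target has 'O' -> reject
  (1,3)=. (2,2)=. (5,2)=O (5,4)=. -> step gives (0,2)='.' but target has 'O' -> reject
  (1,3)=. (2,2)=. (5,2)=O (5,4)=O -> step gives (0,2)='.' but target has 'O' -> reject
  (1,3)=. (2,2)=O (5,2)=. (5,4)=. -> step gives (0,2)='.' but target has 'O' -> reject
  (1,3)=. (2,2)=O (5,2)=. (5,4)=O -> step gives (0,2)='.' but target has 'O' -> reject
  (1,3)=. (2,2)=O (5,2)=O (5,4)=. -> step gives (0,2)='.' but target has 'O' -> reject
  (1,3)=. (2,2)=O (5,2)=O (5,4)=O -> step gives (0,2)='.' but target has 'O' -> reject
  (1,3)=O (2,2)=. (5,2)=. (5,4)=. -> step gives (4,1)='.' but target has 'O' -> reject
  (1,3)=O (2,2)=. (5,2)=. (5,4)=O -> step gives (4,1)='.' but target has 'O' -> reject
  (1,3)=O (2,2)=. (5,2)=O (5,4)=. -> step reproduces the target at every cell -> ACCEPT
  (1,3)=O (2,2)=. (5,2)=O (5,4)=O -> step gives (4,3)='.' but target has 'O' -> reject
  (1,3)=O (2,2)=O (5,2)=. (5,4)=. -> step gives (1,1)='.' but target has 'O' -> reject
  (1,3)=O (2,2)=O (5,2)=. (5,4)=O -> step gives (1,1)='.' but target has 'O' -> reject
  (1,3)=O (2,2)=O (5,2)=O (5,4)=. -> step gives (1,1)='.' but target has 'O' -> reject
  (1,3)=O (2,2)=O (5,2)=O (5,4)=O -> step gives (1,1)='.' but target has 'O' -> reject
Unique solution: (1,3)=live, (2,2)=dead, (5,2)=live, (5,4)=dead.
Check: live-neighbor counts of every cell in the completed generation 0:
21312
23423
12323
23322
03231
13120
Applying B3/S23 to generation 0 with these counts gives:
..O..
OO.OO
..OOO
.OOO.
.OOO.
.O...
which matches the target exactly.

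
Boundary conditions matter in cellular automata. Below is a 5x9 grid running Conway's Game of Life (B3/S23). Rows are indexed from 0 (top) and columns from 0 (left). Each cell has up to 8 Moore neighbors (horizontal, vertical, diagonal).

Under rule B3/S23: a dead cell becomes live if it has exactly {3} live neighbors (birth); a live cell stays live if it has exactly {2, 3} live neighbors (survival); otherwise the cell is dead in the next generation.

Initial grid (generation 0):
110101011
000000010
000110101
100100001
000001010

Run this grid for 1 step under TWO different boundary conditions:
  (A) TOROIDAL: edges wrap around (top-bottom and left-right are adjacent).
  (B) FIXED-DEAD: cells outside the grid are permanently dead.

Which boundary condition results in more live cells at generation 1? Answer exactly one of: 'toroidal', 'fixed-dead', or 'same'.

Under TOROIDAL boundary, generation 1:
100010010
001101000
100110001
100101101
011000010
Population = 18

Under FIXED-DEAD boundary, generation 1:
000000111
001101000
000110001
000101101
000000000
Population = 13

Comparison: toroidal=18, fixed-dead=13 -> toroidal

Answer: toroidal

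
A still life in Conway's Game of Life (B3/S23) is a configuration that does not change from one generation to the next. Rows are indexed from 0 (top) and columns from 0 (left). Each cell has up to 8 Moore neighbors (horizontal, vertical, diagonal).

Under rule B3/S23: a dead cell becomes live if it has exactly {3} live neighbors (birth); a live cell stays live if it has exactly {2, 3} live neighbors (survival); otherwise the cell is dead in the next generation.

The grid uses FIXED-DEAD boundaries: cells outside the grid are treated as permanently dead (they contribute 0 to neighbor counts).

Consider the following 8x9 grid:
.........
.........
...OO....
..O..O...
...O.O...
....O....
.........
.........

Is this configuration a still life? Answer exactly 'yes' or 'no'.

Compute generation 1 and compare to generation 0 (given above):
Generation 1:
.........
.........
...OO....
..O..O...
...O.O...
....O....
.........
.........
The grids are IDENTICAL -> still life.

Answer: yes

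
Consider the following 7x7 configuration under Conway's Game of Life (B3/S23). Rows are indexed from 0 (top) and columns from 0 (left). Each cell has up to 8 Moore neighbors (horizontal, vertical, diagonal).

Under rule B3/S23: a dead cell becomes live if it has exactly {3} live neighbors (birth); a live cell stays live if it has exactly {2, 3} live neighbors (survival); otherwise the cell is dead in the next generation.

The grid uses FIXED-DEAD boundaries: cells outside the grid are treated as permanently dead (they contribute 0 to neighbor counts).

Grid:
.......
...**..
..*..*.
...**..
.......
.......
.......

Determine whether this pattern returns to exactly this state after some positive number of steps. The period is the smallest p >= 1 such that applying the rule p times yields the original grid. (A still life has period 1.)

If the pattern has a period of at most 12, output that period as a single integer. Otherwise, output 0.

Answer: 1

Derivation:
Simulating and comparing each generation to the original:
Gen 0 (original, given above): 6 live cells
Gen 1: 6 live cells, MATCHES original -> period = 1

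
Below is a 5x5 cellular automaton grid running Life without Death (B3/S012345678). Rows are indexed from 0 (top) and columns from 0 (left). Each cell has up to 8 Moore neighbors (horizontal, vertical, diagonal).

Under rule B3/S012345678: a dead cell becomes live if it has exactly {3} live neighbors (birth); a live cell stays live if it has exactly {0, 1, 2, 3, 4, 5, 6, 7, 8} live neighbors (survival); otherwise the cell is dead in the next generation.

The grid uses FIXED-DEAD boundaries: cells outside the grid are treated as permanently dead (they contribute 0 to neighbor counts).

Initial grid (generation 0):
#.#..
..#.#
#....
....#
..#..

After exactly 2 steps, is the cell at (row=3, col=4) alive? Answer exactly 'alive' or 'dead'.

Answer: alive

Derivation:
Simulating step by step:
Generation 0 (given above): 7 live cells
Generation 1: 11 live cells
####.
..###
#..#.
....#
..#..
Generation 2: 15 live cells
#####
#.###
#.##.
...##
..#..

Cell (3,4) at generation 2: 1 -> alive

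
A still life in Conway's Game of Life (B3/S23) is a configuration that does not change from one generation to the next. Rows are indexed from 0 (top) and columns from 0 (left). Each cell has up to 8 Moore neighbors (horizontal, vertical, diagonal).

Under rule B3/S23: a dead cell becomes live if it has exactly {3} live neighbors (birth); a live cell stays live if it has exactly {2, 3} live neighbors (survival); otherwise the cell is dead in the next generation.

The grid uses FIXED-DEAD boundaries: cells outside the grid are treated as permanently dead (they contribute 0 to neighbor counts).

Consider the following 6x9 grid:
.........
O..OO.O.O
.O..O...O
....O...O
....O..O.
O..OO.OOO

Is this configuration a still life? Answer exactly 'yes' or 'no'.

Compute generation 1 and compare to generation 0 (given above):
Generation 1:
.........
...OOO.O.
....O...O
...OOO.OO
....O.O..
...OOOOOO
Cell (1,0) differs: gen0=1 vs gen1=0 -> NOT a still life.

Answer: no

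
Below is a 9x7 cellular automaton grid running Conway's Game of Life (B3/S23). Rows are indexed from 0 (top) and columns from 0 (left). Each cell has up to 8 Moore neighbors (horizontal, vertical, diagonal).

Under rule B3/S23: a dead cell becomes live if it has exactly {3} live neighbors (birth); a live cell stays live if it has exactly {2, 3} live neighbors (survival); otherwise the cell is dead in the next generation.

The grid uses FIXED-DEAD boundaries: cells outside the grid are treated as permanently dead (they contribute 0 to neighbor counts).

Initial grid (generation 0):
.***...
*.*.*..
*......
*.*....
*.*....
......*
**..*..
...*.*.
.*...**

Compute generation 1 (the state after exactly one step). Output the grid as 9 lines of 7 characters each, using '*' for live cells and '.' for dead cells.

Simulating step by step:
Generation 0 (given above): 20 live cells
Generation 1: 19 live cells
(generation 1 grid is the final answer)

Answer: .***...
*.*....
*..*...
*......
.......
*......
....**.
***..**
....***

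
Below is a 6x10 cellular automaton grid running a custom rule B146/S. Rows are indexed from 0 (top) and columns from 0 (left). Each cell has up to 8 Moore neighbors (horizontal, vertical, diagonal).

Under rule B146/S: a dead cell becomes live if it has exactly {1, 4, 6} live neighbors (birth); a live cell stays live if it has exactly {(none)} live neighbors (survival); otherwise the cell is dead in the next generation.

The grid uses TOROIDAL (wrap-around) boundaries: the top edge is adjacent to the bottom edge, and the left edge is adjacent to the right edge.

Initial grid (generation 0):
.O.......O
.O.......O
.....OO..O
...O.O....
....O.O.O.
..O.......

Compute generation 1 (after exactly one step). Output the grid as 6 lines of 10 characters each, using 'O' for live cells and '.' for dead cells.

Simulating step by step:
Generation 0 (given above): 13 live cells
Generation 1: 15 live cells
(generation 1 grid is the final answer)

Answer: O..O......
....O..O..
.O.O...O..
O.O.O.O...
.O.......O
....O.O...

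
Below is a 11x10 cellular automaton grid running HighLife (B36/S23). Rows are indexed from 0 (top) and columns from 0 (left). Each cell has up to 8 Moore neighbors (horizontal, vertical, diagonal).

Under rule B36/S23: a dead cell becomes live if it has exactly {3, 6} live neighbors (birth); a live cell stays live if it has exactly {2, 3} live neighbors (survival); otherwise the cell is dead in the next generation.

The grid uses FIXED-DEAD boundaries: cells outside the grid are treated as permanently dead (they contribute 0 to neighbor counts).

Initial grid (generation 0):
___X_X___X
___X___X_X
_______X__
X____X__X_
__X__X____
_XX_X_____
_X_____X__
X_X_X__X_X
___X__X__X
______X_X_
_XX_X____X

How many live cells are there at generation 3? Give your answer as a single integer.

Simulating step by step:
Generation 0 (given above): 31 live cells
Generation 1: 31 live cells
____X___X_
____X_X___
______XX__
______X___
__XXXX____
_XXX______
X_______X_
_XXX__XX__
___X_XX__X
__XX_X_XXX
__________
Generation 2: 34 live cells
_____X____
______X___
______XX__
___XX_XX__
_X__XX____
_X________
X_X____X__
_XXXXXXXX_
_XX__X___X
__XX_X_XXX
________X_
Generation 3: 39 live cells
__________
_____XXX__
__________
___XX__X__
__XXXXX___
XXX_______
X___XX_XX_
X___XX_XX_
___XX_X_XX
_XXXX_XX_X
_______XXX
Population at generation 3: 39

Answer: 39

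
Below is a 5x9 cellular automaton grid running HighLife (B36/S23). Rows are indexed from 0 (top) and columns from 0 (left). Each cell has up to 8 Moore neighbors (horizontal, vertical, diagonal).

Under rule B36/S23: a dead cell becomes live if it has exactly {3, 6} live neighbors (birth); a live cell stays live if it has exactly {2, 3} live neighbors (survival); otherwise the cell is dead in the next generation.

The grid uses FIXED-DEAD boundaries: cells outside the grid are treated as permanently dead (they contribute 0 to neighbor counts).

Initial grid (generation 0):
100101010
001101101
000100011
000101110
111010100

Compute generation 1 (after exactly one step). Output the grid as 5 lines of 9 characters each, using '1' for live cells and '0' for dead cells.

Answer: 001101010
001101001
000100101
010101001
011110110

Derivation:
Simulating step by step:
Generation 0 (given above): 21 live cells
Generation 1: 21 live cells
(generation 1 grid is the final answer)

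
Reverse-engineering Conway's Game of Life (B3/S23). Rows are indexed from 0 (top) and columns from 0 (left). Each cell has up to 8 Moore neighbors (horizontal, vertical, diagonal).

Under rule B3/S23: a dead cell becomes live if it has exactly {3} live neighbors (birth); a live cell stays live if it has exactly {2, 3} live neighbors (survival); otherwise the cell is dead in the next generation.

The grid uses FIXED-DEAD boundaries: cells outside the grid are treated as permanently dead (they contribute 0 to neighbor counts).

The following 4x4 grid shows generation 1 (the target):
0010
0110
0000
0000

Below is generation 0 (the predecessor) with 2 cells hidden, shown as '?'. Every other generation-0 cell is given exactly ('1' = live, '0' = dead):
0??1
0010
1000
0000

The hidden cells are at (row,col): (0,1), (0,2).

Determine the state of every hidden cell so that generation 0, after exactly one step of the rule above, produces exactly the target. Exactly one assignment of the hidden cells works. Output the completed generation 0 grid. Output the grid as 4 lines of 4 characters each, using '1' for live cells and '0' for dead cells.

Answer: 0101
0010
1000
0000

Derivation:
Hidden generation-0 cells (in order): (0,1), (0,2).
A hidden cell only influences target cells in its own 3x3 neighborhood. Try each of the 2^2 = 4 assignments, step the completed generation 0 forward once under B3/S23, and compare with the target:
  (0,1)=0 (0,2)=0 -> step gives (0,2)='0' but target has '1' -> reject
  (0,1)=0 (0,2)=1 -> step gives (0,3)='1' but target has '0' -> reject
  (0,1)=1 (0,2)=0 -> step reproduces the target at every cell -> ACCEPT
  (0,1)=1 (0,2)=1 -> step gives (0,1)='1' but target has '0' -> reject
Unique solution: (0,1)=live, (0,2)=dead.
Check: live-neighbor counts of every cell in the completed generation 0:
1131
2322
0211
1100
Applying B3/S23 to generation 0 with these counts gives:
0010
0110
0000
0000
which matches the target exactly.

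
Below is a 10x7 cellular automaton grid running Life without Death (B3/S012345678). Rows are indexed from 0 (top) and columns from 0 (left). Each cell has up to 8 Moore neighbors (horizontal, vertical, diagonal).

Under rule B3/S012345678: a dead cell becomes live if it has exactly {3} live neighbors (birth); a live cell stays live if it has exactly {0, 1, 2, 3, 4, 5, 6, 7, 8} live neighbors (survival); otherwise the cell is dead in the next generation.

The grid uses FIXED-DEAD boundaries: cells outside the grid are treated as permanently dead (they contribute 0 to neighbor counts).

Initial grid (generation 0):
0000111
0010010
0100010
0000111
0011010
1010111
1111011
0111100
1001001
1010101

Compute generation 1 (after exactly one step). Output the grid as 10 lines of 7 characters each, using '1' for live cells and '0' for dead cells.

Simulating step by step:
Generation 0 (given above): 35 live cells
Generation 1: 42 live cells
(generation 1 grid is the final answer)

Answer: 0000111
0010010
0100010
0011111
0111010
1010111
1111011
0111101
1001001
1111111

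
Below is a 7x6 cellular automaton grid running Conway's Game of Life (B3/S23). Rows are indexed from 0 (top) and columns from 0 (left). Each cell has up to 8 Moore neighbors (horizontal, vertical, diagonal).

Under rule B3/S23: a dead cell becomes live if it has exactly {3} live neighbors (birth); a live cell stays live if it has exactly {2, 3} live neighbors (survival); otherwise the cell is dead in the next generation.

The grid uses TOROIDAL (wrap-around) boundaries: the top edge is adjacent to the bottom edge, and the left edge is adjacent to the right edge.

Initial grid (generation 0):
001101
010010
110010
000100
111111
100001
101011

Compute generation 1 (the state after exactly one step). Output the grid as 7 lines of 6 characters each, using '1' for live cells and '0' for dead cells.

Simulating step by step:
Generation 0 (given above): 21 live cells
Generation 1: 13 live cells
(generation 1 grid is the final answer)

Answer: 001000
010010
111111
000000
011100
000000
001000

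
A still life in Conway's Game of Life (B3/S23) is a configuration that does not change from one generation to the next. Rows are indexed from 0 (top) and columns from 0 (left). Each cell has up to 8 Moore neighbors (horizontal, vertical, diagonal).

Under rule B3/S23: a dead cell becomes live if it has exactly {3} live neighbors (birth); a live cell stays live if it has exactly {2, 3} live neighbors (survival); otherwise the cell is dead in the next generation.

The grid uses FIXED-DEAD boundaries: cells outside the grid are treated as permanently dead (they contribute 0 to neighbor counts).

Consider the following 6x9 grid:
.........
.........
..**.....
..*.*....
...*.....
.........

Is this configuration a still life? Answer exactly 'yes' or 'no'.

Answer: yes

Derivation:
Compute generation 1 and compare to generation 0 (given above):
Generation 1:
.........
.........
..**.....
..*.*....
...*.....
.........
The grids are IDENTICAL -> still life.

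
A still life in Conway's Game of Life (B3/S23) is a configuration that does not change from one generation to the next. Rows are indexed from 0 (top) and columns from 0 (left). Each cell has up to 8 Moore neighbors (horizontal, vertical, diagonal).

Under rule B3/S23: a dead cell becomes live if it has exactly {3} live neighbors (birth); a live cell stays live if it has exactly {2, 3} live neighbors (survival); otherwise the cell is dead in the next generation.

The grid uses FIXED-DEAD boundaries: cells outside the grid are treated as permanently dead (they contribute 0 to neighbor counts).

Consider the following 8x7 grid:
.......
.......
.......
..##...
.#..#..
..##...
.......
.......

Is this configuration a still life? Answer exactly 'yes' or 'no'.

Compute generation 1 and compare to generation 0 (given above):
Generation 1:
.......
.......
.......
..##...
.#..#..
..##...
.......
.......
The grids are IDENTICAL -> still life.

Answer: yes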